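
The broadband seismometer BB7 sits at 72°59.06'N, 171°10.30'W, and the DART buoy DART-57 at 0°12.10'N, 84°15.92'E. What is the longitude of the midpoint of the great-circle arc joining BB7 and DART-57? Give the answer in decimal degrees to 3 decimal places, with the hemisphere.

BB7: φ = +72.98433°, λ = -171.17167°
DART-57: φ = +0.20167°, λ = +84.26533°
Bx = cos φ₂ cos Δλ = -0.251443,  By = cos φ₂ sin Δλ = -0.967866
φₘ = atan2(sin φ₁ + sin φ₂, √((cos φ₁ + Bx)² + By²)) = 44.73269°
λₘ = λ₁ + atan2(By, cos φ₁ + Bx) = 101.26525°

101.265°E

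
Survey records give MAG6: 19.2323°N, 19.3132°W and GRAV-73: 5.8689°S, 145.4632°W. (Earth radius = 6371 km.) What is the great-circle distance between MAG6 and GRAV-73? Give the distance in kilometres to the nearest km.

14010 km

Δφ = -25.1012°,  Δλ = -126.1500°
a = sin²(Δφ/2) + cos φ₁ cos φ₂ sin²(Δλ/2) = 0.793871
c = 2·arcsin(√a) = 2.199061 rad = 125.9969°
d = R·c = 6371 × 2.199061 = 14010.2 km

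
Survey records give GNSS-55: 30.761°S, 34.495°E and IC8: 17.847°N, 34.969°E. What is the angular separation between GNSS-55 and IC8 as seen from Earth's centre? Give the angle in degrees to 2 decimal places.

Δφ = 48.6080°,  Δλ = 0.4740°
a = sin²(Δφ/2) + cos φ₁ cos φ₂ sin²(Δλ/2) = 0.169410
c = 2·arcsin(√a) = 0.848407 rad = 48.6101°

48.61°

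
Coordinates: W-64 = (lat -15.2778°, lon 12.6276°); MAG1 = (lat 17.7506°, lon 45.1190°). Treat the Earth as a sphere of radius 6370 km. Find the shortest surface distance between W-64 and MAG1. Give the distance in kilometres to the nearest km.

5115 km

Δφ = 33.0284°,  Δλ = 32.4914°
a = sin²(Δφ/2) + cos φ₁ cos φ₂ sin²(Δλ/2) = 0.152704
c = 2·arcsin(√a) = 0.802942 rad = 46.0052°
d = R·c = 6370 × 0.802942 = 5114.7 km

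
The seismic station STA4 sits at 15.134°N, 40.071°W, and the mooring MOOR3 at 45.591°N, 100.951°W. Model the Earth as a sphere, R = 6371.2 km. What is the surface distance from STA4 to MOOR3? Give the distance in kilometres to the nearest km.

Δφ = 30.4570°,  Δλ = -60.8800°
a = sin²(Δφ/2) + cos φ₁ cos φ₂ sin²(Δλ/2) = 0.242384
c = 2·arcsin(√a) = 1.029518 rad = 58.9870°
d = R·c = 6371.2 × 1.029518 = 6559.3 km

6559 km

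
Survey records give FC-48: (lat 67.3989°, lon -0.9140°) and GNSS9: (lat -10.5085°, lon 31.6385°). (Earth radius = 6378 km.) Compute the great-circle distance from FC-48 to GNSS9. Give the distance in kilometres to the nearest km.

Δφ = -77.9074°,  Δλ = 32.5525°
a = sin²(Δφ/2) + cos φ₁ cos φ₂ sin²(Δλ/2) = 0.424936
c = 2·arcsin(√a) = 1.420098 rad = 81.3656°
d = R·c = 6378 × 1.420098 = 9057.4 km

9057 km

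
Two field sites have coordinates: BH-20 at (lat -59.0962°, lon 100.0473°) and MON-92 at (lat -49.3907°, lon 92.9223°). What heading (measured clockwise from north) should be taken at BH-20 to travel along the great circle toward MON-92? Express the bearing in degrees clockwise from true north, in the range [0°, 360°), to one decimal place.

333.8°

Δλ = -7.1250°
y = sin Δλ · cos φ₂ = -0.080734
x = cos φ₁ sin φ₂ − sin φ₁ cos φ₂ cos Δλ = 0.164271
θ = atan2(y, x) = -26.1725° → 333.8275° (mod 360°)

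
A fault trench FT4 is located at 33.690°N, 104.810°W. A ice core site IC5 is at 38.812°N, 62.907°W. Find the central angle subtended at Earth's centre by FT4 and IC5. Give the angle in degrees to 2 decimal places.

33.88°

Δφ = 5.1220°,  Δλ = 41.9030°
a = sin²(Δφ/2) + cos φ₁ cos φ₂ sin²(Δλ/2) = 0.084894
c = 2·arcsin(√a) = 0.591310 rad = 33.8796°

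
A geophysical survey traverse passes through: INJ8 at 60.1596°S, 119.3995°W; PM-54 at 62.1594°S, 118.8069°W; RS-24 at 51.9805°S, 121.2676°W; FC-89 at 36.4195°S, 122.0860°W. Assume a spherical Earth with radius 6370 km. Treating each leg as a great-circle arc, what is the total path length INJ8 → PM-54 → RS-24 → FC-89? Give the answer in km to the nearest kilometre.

3097 km

INJ8→PM-54: c = 0.035257 rad, d = 224.59 km
PM-54→RS-24: c = 0.179150 rad, d = 1141.19 km
RS-24→FC-89: c = 0.271779 rad, d = 1731.23 km
Total = 224.59 + 1141.19 + 1731.23 = 3097.01 km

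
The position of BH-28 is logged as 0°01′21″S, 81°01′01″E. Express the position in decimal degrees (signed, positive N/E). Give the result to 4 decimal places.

lat: 0.0225° S → -0.0225°
lon: 81.0169° E → +81.0169°

-0.0225°, +81.0169°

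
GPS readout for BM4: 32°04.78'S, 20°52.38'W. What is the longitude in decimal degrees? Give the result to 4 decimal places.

20° + 52.38′/60 = 20 + 0.87300 = 20.8730°

20.8730°W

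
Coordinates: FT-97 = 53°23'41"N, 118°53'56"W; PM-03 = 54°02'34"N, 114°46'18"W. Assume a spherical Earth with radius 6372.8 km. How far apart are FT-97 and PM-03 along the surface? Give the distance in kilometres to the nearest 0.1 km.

281.0 km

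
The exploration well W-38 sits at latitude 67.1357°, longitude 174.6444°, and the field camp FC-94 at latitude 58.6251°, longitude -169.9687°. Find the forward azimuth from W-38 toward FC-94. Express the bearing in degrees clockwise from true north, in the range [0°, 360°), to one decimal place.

Δλ = 15.3869°
y = sin Δλ · cos φ₂ = 0.138143
x = cos φ₁ sin φ₂ − sin φ₁ cos φ₂ cos Δλ = -0.130797
θ = atan2(y, x) = 133.4353° → 133.4353° (mod 360°)

133.4°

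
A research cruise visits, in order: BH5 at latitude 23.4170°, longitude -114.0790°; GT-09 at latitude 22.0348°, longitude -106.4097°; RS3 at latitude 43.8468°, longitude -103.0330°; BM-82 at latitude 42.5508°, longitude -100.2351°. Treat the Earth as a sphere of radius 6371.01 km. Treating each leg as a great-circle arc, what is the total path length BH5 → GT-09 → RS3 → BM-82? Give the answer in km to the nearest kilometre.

3515 km

BH5→GT-09: c = 0.125779 rad, d = 801.34 km
GT-09→RS3: c = 0.383803 rad, d = 2445.21 km
RS3→BM-82: c = 0.042173 rad, d = 268.68 km
Total = 801.34 + 2445.21 + 268.68 = 3515.24 km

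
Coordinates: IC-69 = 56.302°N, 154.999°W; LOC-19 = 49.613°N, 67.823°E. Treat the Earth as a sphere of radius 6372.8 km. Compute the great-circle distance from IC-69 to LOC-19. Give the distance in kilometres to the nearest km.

Δφ = -6.6890°,  Δλ = -137.1780°
a = sin²(Δφ/2) + cos φ₁ cos φ₂ sin²(Δλ/2) = 0.314987
c = 2·arcsin(√a) = 1.191759 rad = 68.2827°
d = R·c = 6372.8 × 1.191759 = 7594.8 km

7595 km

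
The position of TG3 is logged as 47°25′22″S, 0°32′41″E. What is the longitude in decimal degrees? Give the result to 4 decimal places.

0.5447°E

0° + 32′/60 + 41″/3600 = 0 + 0.53333 + 0.01139 = 0.5447°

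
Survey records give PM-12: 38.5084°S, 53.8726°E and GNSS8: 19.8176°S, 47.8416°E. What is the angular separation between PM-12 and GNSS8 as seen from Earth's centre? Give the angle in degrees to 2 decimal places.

19.41°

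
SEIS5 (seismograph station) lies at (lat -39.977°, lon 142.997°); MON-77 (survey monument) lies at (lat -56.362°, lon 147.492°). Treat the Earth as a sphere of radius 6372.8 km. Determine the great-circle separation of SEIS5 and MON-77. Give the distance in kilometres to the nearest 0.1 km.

Δφ = -16.3850°,  Δλ = 4.4950°
a = sin²(Δφ/2) + cos φ₁ cos φ₂ sin²(Δλ/2) = 0.020959
c = 2·arcsin(√a) = 0.290565 rad = 16.6481°
d = R·c = 6372.8 × 0.290565 = 1851.7 km

1851.7 km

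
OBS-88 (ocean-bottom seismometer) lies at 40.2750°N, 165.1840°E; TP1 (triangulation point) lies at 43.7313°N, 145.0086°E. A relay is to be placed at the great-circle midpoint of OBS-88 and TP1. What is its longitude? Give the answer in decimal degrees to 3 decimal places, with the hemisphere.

155.373°E

Bx = cos φ₂ cos Δλ = 0.678252,  By = cos φ₂ sin Δλ = -0.249218
φₘ = atan2(sin φ₁ + sin φ₂, √((cos φ₁ + Bx)² + By²)) = 42.44705°
λₘ = λ₁ + atan2(By, cos φ₁ + Bx) = 155.37324°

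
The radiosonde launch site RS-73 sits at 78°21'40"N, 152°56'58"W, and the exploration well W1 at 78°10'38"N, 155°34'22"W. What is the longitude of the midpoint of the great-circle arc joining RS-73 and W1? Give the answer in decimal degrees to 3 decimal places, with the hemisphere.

154.271°W

RS-73: φ = +78.36111°, λ = -152.94944°
W1: φ = +78.17722°, λ = -155.57278°
Bx = cos φ₂ cos Δλ = 0.204670,  By = cos φ₂ sin Δλ = -0.009378
φₘ = atan2(sin φ₁ + sin φ₂, √((cos φ₁ + Bx)² + By²)) = 78.27216°
λₘ = λ₁ + atan2(By, cos φ₁ + Bx) = -154.27125°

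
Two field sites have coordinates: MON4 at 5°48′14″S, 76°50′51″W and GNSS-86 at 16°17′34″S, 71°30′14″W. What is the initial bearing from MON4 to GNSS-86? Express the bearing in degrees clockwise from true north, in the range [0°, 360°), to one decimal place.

153.9°

MON4: φ = -5.80389°, λ = -76.84750°
GNSS-86: φ = -16.29278°, λ = -71.50389°
Δλ = 5.3436°
y = sin Δλ · cos φ₂ = 0.089388
x = cos φ₁ sin φ₂ − sin φ₁ cos φ₂ cos Δλ = -0.182467
θ = atan2(y, x) = 153.9003° → 153.9003° (mod 360°)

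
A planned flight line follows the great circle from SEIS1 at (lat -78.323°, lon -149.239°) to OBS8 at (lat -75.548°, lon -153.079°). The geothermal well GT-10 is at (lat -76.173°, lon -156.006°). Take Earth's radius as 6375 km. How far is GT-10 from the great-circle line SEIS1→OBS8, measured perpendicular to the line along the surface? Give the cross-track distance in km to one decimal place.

94.1 km

δ₁₃ = central angle SEIS1→GT-10 = 0.045631 rad  (haversine)
θ₁₃ = bearing SEIS1→GT-10 = 321.877°,  θ₁₂ = bearing SEIS1→OBS8 = 340.752°
dₓₜ = R·arcsin(sin δ₁₃ · sin(θ₁₃ − θ₁₂)) = 6375·arcsin(0.04562·sin(-18.875°)) = -94.076 km
|dₓₜ| = 94.076 km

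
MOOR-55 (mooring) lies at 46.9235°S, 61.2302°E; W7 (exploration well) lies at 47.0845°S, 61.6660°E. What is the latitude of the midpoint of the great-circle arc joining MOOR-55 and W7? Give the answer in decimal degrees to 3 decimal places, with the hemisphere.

47.004°S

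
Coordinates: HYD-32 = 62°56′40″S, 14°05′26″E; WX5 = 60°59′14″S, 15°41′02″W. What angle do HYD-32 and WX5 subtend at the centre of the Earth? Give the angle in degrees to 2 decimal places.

HYD-32: φ = -62.94444°, λ = +14.09056°
WX5: φ = -60.98722°, λ = -15.68389°
Δφ = 1.9572°,  Δλ = -29.7744°
a = sin²(Δφ/2) + cos φ₁ cos φ₂ sin²(Δλ/2) = 0.014853
c = 2·arcsin(√a) = 0.244354 rad = 14.0005°

14.00°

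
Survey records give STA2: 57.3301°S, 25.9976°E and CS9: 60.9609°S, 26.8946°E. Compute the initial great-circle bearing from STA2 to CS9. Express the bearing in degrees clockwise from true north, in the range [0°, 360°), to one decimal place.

173.2°

Δλ = 0.8970°
y = sin Δλ · cos φ₂ = 0.007599
x = cos φ₁ sin φ₂ − sin φ₁ cos φ₂ cos Δλ = -0.063377
θ = atan2(y, x) = 173.1628° → 173.1628° (mod 360°)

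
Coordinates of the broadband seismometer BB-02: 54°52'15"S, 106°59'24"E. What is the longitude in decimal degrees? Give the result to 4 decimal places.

106.9900°E

106° + 59′/60 + 24″/3600 = 106 + 0.98333 + 0.00667 = 106.9900°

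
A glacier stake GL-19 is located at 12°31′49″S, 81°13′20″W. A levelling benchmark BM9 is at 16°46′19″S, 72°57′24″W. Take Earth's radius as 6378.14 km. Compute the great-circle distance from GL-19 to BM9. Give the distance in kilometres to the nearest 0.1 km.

1007.4 km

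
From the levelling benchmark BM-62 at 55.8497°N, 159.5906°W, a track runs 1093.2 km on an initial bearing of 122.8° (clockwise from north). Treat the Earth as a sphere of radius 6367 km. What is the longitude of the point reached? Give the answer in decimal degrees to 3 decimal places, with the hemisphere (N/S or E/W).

146.743°W

δ = d/R = 1093.2/6367 = 0.171698 rad
φ₂ = arcsin(sin φ₁ cos δ + cos φ₁ sin δ cos θ)
   = arcsin(0.82757·0.98530 + 0.56137·0.17086·-0.54171) = 49.76866°
λ₂ = λ₁ + atan2(sin θ sin δ cos φ₁, cos δ − sin φ₁ sin φ₂) = -146.74305°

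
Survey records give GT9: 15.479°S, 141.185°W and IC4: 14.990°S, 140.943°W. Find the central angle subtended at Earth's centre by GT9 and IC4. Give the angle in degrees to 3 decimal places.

0.542°

Δφ = 0.4890°,  Δλ = 0.2420°
a = sin²(Δφ/2) + cos φ₁ cos φ₂ sin²(Δλ/2) = 0.000022
c = 2·arcsin(√a) = 0.009458 rad = 0.5419°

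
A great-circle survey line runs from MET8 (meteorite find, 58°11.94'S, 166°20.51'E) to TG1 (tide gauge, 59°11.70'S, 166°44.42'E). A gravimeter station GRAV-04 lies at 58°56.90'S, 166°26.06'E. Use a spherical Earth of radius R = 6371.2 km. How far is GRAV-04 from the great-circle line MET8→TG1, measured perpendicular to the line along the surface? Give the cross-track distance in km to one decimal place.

MET8: φ = -58.19900°, λ = +166.34183°
TG1: φ = -59.19500°, λ = +166.74033°
GRAV-04: φ = -58.94833°, λ = +166.43433°
δ₁₃ = central angle MET8→GRAV-04 = 0.013105 rad  (haversine)
θ₁₃ = bearing MET8→GRAV-04 = 176.357°,  θ₁₂ = bearing MET8→TG1 = 168.427°
dₓₜ = R·arcsin(sin δ₁₃ · sin(θ₁₃ − θ₁₂)) = 6371.2·arcsin(0.01311·sin(7.930°)) = 11.519 km
|dₓₜ| = 11.519 km

11.5 km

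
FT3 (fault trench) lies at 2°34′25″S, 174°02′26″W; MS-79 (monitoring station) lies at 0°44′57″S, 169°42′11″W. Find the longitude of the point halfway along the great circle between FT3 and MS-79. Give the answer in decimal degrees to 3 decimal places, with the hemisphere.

FT3: φ = -2.57361°, λ = -174.04056°
MS-79: φ = -0.74917°, λ = -169.70306°
Bx = cos φ₂ cos Δλ = 0.997051,  By = cos φ₂ sin Δλ = 0.075625
φₘ = atan2(sin φ₁ + sin φ₂, √((cos φ₁ + Bx)² + By²)) = -1.66258°
λₘ = λ₁ + atan2(By, cos φ₁ + Bx) = -171.87080°

171.871°W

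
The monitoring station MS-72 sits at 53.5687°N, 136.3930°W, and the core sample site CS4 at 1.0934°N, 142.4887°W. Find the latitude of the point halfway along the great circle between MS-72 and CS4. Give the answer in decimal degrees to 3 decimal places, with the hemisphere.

Bx = cos φ₂ cos Δλ = 0.994165,  By = cos φ₂ sin Δλ = -0.106170
φₘ = atan2(sin φ₁ + sin φ₂, √((cos φ₁ + Bx)² + By²)) = 27.36199°
λₘ = λ₁ + atan2(By, cos φ₁ + Bx) = -140.21792°

27.362°N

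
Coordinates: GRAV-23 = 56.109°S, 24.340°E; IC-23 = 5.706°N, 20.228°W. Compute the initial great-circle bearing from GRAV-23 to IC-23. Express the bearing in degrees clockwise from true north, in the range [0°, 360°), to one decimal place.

312.7°

Δλ = -44.5680°
y = sin Δλ · cos φ₂ = -0.698278
x = cos φ₁ sin φ₂ − sin φ₁ cos φ₂ cos Δλ = 0.643888
θ = atan2(y, x) = -47.3206° → 312.6794° (mod 360°)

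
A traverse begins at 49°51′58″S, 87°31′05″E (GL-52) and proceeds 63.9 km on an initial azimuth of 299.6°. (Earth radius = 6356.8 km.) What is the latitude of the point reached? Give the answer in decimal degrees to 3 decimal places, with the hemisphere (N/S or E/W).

GL-52: φ = -49.86611°, λ = +87.51806°
δ = d/R = 63.9/6356.8 = 0.010052 rad
φ₂ = arcsin(sin φ₁ cos δ + cos φ₁ sin δ cos θ)
   = arcsin(-0.76454·0.99995 + 0.64458·0.01005·0.49394) = -49.57905°
λ₂ = λ₁ + atan2(sin θ sin δ cos φ₁, cos δ − sin φ₁ sin φ₂) = 86.74570°

49.579°S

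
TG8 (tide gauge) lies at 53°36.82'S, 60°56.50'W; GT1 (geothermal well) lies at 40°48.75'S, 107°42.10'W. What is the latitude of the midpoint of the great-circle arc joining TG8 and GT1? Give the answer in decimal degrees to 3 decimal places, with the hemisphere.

49.610°S

TG8: φ = -53.61367°, λ = -60.94167°
GT1: φ = -40.81250°, λ = -107.70167°
Bx = cos φ₂ cos Δλ = 0.518486,  By = cos φ₂ sin Δλ = -0.551360
φₘ = atan2(sin φ₁ + sin φ₂, √((cos φ₁ + Bx)² + By²)) = -49.61037°
λₘ = λ₁ + atan2(By, cos φ₁ + Bx) = -87.32102°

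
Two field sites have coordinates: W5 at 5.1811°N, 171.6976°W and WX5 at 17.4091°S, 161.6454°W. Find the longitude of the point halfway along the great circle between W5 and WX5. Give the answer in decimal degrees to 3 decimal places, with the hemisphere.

Bx = cos φ₂ cos Δλ = 0.939545,  By = cos φ₂ sin Δλ = 0.166550
φₘ = atan2(sin φ₁ + sin φ₂, √((cos φ₁ + Bx)² + By²)) = -6.13741°
λₘ = λ₁ + atan2(By, cos φ₁ + Bx) = -166.77931°

166.779°W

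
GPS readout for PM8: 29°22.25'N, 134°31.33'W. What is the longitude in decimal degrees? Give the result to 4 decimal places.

134° + 31.33′/60 = 134 + 0.52217 = 134.5222°

134.5222°W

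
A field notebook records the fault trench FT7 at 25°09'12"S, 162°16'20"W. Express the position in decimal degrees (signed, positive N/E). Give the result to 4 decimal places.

-25.1533°, -162.2722°

lat: 25.1533° S → -25.1533°
lon: 162.2722° W → -162.2722°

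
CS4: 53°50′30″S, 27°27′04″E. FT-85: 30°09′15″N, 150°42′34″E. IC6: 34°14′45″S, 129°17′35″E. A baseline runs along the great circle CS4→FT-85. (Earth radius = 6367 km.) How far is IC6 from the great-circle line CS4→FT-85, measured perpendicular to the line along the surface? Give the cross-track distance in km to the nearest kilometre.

CS4: φ = -53.84167°, λ = +27.45111°
FT-85: φ = +30.15417°, λ = +150.70944°
IC6: φ = -34.24583°, λ = +129.29306°
δ₁₃ = central angle CS4→IC6 = 1.208667 rad  (haversine)
θ₁₃ = bearing CS4→IC6 = 120.100°,  θ₁₂ = bearing CS4→FT-85 = 96.821°
dₓₜ = R·arcsin(sin δ₁₃ · sin(θ₁₃ − θ₁₂)) = 6367·arcsin(0.93514·sin(23.280°)) = 2410.340 km
|dₓₜ| = 2410.340 km

2410 km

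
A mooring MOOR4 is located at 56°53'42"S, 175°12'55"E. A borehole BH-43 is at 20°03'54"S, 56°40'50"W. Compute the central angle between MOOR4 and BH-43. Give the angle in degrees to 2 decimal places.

MOOR4: φ = -56.89500°, λ = +175.21528°
BH-43: φ = -20.06500°, λ = -56.68056°
Δφ = 36.8300°,  Δλ = 128.1042°
a = sin²(Δφ/2) + cos φ₁ cos φ₂ sin²(Δλ/2) = 0.514595
c = 2·arcsin(√a) = 1.599991 rad = 91.6727°

91.67°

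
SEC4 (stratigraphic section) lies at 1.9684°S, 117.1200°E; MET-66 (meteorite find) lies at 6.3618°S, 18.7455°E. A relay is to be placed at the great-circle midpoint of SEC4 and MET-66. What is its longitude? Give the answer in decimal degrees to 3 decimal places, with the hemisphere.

Bx = cos φ₂ cos Δλ = -0.144746,  By = cos φ₂ sin Δλ = -0.983245
φₘ = atan2(sin φ₁ + sin φ₂, √((cos φ₁ + Bx)² + By²)) = -6.35765°
λₘ = λ₁ + atan2(By, cos φ₁ + Bx) = 68.11808°

68.118°E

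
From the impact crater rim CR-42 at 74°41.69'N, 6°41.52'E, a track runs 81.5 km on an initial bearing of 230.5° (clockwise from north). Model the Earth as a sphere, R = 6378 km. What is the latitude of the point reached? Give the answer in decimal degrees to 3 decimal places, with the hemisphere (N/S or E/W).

CR-42: φ = +74.69483°, λ = +6.69200°
δ = d/R = 81.5/6378 = 0.012778 rad
φ₂ = arcsin(sin φ₁ cos δ + cos φ₁ sin δ cos θ)
   = arcsin(0.96453·0.99992 + 0.26396·0.01278·-0.63608) = 74.21926°
λ₂ = λ₁ + atan2(sin θ sin δ cos φ₁, cos δ − sin φ₁ sin φ₂) = 4.61429°

74.219°N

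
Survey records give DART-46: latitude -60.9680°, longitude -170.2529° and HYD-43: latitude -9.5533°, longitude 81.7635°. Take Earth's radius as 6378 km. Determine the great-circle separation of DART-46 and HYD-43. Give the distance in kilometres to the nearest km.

10035 km

Δφ = 51.4147°,  Δλ = -107.9836°
a = sin²(Δφ/2) + cos φ₁ cos φ₂ sin²(Δλ/2) = 0.501322
c = 2·arcsin(√a) = 1.573440 rad = 90.1515°
d = R·c = 6378 × 1.573440 = 10035.4 km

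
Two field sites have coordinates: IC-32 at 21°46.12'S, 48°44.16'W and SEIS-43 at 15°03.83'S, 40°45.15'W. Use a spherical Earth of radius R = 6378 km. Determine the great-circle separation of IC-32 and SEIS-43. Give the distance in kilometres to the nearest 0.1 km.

IC-32: φ = -21.76867°, λ = -48.73600°
SEIS-43: φ = -15.06383°, λ = -40.75250°
Δφ = 6.7048°,  Δλ = 7.9835°
a = sin²(Δφ/2) + cos φ₁ cos φ₂ sin²(Δλ/2) = 0.007765
c = 2·arcsin(√a) = 0.176471 rad = 10.1110°
d = R·c = 6378 × 0.176471 = 1125.5 km

1125.5 km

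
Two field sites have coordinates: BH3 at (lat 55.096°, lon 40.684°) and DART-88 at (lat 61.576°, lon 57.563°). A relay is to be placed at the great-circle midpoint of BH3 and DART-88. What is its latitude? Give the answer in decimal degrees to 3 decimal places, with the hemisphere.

Bx = cos φ₂ cos Δλ = 0.455487,  By = cos φ₂ sin Δλ = 0.138205
φₘ = atan2(sin φ₁ + sin φ₂, √((cos φ₁ + Bx)² + By²)) = 58.61167°
λₘ = λ₁ + atan2(By, cos φ₁ + Bx) = 48.34326°

58.612°N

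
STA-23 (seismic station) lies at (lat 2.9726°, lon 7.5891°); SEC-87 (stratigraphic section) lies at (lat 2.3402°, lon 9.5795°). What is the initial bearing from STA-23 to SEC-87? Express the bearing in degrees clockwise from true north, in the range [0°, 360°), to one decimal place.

107.6°

Δλ = 1.9904°
y = sin Δλ · cos φ₂ = 0.034703
x = cos φ₁ sin φ₂ − sin φ₁ cos φ₂ cos Δλ = -0.011006
θ = atan2(y, x) = 107.5963° → 107.5963° (mod 360°)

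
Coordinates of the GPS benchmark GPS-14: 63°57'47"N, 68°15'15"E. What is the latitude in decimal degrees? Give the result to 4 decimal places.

63.9631°N

63° + 57′/60 + 47″/3600 = 63 + 0.95000 + 0.01306 = 63.9631°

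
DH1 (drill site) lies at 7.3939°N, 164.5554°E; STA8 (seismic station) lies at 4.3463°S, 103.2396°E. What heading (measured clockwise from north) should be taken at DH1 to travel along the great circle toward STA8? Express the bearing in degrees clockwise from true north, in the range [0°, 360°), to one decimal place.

Δλ = -61.3158°
y = sin Δλ · cos φ₂ = -0.874756
x = cos φ₁ sin φ₂ − sin φ₁ cos φ₂ cos Δλ = -0.136746
θ = atan2(y, x) = -98.8848° → 261.1152° (mod 360°)

261.1°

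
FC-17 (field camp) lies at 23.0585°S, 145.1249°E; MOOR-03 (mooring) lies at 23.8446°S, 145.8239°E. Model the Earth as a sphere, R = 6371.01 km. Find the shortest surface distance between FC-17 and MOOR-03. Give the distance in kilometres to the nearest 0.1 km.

112.8 km

Δφ = -0.7861°,  Δλ = 0.6990°
a = sin²(Δφ/2) + cos φ₁ cos φ₂ sin²(Δλ/2) = 0.000078
c = 2·arcsin(√a) = 0.017706 rad = 1.0145°
d = R·c = 6371.01 × 0.017706 = 112.8 km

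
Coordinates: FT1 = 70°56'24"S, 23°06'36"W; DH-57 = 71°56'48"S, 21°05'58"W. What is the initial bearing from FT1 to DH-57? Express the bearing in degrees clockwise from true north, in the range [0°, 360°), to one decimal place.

148.5°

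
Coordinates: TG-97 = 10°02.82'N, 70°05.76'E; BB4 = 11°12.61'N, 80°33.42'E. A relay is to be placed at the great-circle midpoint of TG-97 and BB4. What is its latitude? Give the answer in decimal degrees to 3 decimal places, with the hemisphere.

TG-97: φ = +10.04700°, λ = +70.09600°
BB4: φ = +11.21017°, λ = +80.55700°
Bx = cos φ₂ cos Δλ = 0.964617,  By = cos φ₂ sin Δλ = 0.178102
φₘ = atan2(sin φ₁ + sin φ₂, √((cos φ₁ + Bx)² + By²)) = 10.67201°
λₘ = λ₁ + atan2(By, cos φ₁ + Bx) = 75.31651°

10.672°N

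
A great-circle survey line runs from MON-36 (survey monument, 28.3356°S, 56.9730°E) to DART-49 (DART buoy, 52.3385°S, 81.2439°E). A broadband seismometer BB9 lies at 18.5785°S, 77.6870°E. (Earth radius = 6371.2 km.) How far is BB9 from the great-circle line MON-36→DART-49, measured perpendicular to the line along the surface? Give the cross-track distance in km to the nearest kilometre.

2349 km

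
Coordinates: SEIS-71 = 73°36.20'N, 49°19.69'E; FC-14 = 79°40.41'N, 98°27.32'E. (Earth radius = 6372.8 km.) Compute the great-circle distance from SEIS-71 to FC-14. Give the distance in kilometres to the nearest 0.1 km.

SEIS-71: φ = +73.60333°, λ = +49.32817°
FC-14: φ = +79.67350°, λ = +98.45533°
Δφ = 6.0702°,  Δλ = 49.1272°
a = sin²(Δφ/2) + cos φ₁ cos φ₂ sin²(Δλ/2) = 0.011548
c = 2·arcsin(√a) = 0.215338 rad = 12.3379°
d = R·c = 6372.8 × 0.215338 = 1372.3 km

1372.3 km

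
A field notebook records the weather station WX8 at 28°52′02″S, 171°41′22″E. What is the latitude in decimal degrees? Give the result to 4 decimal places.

28.8672°S

28° + 52′/60 + 2″/3600 = 28 + 0.86667 + 0.00056 = 28.8672°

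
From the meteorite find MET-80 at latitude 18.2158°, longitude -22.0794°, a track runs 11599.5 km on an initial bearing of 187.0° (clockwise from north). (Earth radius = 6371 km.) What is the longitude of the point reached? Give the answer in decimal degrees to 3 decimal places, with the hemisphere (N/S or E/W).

δ = d/R = 11599.5/6371 = 1.820672 rad
φ₂ = arcsin(sin φ₁ cos δ + cos φ₁ sin δ cos θ)
   = arcsin(0.31260·-0.24728 + 0.94989·0.96894·-0.99255) = -82.23267°
λ₂ = λ₁ + atan2(sin θ sin δ cos φ₁, cos δ − sin φ₁ sin φ₂) = -82.97383°

82.974°W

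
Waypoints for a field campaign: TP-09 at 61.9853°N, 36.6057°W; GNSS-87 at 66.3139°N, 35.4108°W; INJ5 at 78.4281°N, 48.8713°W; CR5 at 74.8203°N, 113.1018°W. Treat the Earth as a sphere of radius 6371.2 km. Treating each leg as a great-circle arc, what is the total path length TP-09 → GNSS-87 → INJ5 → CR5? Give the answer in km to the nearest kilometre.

3505 km

TP-09→GNSS-87: c = 0.076090 rad, d = 484.78 km
GNSS-87→INJ5: c = 0.221734 rad, d = 1412.71 km
INJ5→CR5: c = 0.252351 rad, d = 1607.78 km
Total = 484.78 + 1412.71 + 1607.78 = 3505.28 km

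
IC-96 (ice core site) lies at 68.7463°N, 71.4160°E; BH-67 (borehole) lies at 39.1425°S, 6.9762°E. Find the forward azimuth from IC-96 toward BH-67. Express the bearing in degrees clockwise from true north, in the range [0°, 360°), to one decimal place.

232.3°

Δλ = -64.4398°
y = sin Δλ · cos φ₂ = -0.699674
x = cos φ₁ sin φ₂ − sin φ₁ cos φ₂ cos Δλ = -0.540698
θ = atan2(y, x) = -127.6963° → 232.3037° (mod 360°)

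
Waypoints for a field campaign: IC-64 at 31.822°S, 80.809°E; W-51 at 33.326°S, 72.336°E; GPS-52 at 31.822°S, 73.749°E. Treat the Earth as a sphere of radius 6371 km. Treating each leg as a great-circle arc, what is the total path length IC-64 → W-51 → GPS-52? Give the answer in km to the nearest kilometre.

IC-64→W-51: c = 0.127314 rad, d = 811.12 km
W-51→GPS-52: c = 0.033480 rad, d = 213.30 km
Total = 811.12 + 213.30 = 1024.42 km

1024 km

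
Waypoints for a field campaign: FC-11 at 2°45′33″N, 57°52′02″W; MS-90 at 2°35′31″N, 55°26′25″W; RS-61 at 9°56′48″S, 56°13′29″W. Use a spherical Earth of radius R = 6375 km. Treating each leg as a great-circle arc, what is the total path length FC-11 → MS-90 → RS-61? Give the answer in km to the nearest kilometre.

FC-11: φ = +2.75917°, λ = -57.86722°
MS-90: φ = +2.59194°, λ = -55.44028°
RS-61: φ = -9.94667°, λ = -56.22472°
FC-11→MS-90: c = 0.042413 rad, d = 270.38 km
MS-90→RS-61: c = 0.219264 rad, d = 1397.81 km
Total = 270.38 + 1397.81 = 1668.19 km

1668 km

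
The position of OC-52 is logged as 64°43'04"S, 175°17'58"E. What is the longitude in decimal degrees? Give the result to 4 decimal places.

175.2994°E

175° + 17′/60 + 58″/3600 = 175 + 0.28333 + 0.01611 = 175.2994°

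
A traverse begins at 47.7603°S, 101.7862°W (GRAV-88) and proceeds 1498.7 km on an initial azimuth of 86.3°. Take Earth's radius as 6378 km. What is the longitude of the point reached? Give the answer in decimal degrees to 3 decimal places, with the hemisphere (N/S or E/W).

82.525°W

δ = d/R = 1498.7/6378 = 0.234980 rad
φ₂ = arcsin(sin φ₁ cos δ + cos φ₁ sin δ cos θ)
   = arcsin(-0.74034·0.97252 + 0.67223·0.23282·0.06453) = -45.22627°
λ₂ = λ₁ + atan2(sin θ sin δ cos φ₁, cos δ − sin φ₁ sin φ₂) = -82.52467°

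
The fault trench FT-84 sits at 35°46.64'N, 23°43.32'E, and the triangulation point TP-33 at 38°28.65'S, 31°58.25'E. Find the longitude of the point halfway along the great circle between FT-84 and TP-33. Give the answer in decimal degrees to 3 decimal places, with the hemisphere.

27.773°E

FT-84: φ = +35.77733°, λ = +23.72200°
TP-33: φ = -38.47750°, λ = +31.97083°
Bx = cos φ₂ cos Δλ = 0.774753,  By = cos φ₂ sin Δλ = 0.112318
φₘ = atan2(sin φ₁ + sin φ₂, √((cos φ₁ + Bx)² + By²)) = -1.35359°
λₘ = λ₁ + atan2(By, cos φ₁ + Bx) = 27.77270°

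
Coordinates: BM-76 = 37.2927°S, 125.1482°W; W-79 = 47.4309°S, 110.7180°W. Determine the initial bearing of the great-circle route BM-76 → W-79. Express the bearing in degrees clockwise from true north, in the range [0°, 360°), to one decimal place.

Δλ = 14.4302°
y = sin Δλ · cos φ₂ = 0.168579
x = cos φ₁ sin φ₂ − sin φ₁ cos φ₂ cos Δλ = -0.188954
θ = atan2(y, x) = 138.2616° → 138.2616° (mod 360°)

138.3°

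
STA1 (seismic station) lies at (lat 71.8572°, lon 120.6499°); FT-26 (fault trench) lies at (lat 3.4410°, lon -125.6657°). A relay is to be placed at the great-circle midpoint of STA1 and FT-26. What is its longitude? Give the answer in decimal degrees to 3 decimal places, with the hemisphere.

143.753°W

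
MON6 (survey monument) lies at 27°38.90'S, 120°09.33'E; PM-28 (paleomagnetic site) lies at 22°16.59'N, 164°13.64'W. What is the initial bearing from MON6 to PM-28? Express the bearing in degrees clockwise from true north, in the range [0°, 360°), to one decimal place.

MON6: φ = -27.64833°, λ = +120.15550°
PM-28: φ = +22.27650°, λ = -164.22733°
Δλ = 75.6172°
y = sin Δλ · cos φ₂ = 0.896362
x = cos φ₁ sin φ₂ − sin φ₁ cos φ₂ cos Δλ = 0.442456
θ = atan2(y, x) = 63.7285° → 63.7285° (mod 360°)

63.7°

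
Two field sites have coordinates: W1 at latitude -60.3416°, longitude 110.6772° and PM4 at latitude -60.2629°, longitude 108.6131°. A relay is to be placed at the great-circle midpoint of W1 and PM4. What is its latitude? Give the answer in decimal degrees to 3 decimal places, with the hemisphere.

60.306°S

Bx = cos φ₂ cos Δλ = 0.495699,  By = cos φ₂ sin Δλ = -0.017865
φₘ = atan2(sin φ₁ + sin φ₂, √((cos φ₁ + Bx)² + By²)) = -60.30625°
λₘ = λ₁ + atan2(By, cos φ₁ + Bx) = 109.64391°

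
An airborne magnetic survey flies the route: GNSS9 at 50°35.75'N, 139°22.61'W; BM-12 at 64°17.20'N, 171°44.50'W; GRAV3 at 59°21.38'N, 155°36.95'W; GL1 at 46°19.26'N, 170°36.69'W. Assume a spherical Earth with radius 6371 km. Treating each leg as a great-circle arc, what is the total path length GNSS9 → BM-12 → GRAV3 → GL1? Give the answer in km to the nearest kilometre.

5179 km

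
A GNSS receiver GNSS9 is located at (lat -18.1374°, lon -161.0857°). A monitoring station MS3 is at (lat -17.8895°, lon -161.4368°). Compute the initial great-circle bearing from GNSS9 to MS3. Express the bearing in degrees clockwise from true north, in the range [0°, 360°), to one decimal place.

Δλ = -0.3511°
y = sin Δλ · cos φ₂ = -0.005832
x = cos φ₁ sin φ₂ − sin φ₁ cos φ₂ cos Δλ = 0.004321
θ = atan2(y, x) = -53.4620° → 306.5380° (mod 360°)

306.5°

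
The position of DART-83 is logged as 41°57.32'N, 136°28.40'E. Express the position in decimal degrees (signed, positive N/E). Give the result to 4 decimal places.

+41.9553°, +136.4733°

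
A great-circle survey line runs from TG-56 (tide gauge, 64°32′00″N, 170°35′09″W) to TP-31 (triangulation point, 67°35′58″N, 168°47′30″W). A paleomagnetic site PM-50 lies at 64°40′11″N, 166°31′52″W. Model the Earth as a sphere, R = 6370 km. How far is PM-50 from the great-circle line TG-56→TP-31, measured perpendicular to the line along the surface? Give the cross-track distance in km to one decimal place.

TG-56: φ = +64.53333°, λ = -170.58583°
TP-31: φ = +67.59944°, λ = -168.79167°
PM-50: φ = +64.66972°, λ = -166.53111°
δ₁₃ = central angle TG-56→PM-50 = 0.030441 rad  (haversine)
θ₁₃ = bearing TG-56→PM-50 = 83.686°,  θ₁₂ = bearing TG-56→TP-31 = 12.536°
dₓₜ = R·arcsin(sin δ₁₃ · sin(θ₁₃ − θ₁₂)) = 6370·arcsin(0.03044·sin(71.150°)) = 183.507 km
|dₓₜ| = 183.507 km

183.5 km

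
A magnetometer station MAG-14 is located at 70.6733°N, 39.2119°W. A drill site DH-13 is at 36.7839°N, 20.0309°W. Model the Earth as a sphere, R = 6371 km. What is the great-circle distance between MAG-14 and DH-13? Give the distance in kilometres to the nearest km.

3933 km

Δφ = -33.8894°,  Δλ = 19.1810°
a = sin²(Δφ/2) + cos φ₁ cos φ₂ sin²(Δλ/2) = 0.092300
c = 2·arcsin(√a) = 0.617375 rad = 35.3730°
d = R·c = 6371 × 0.617375 = 3933.3 km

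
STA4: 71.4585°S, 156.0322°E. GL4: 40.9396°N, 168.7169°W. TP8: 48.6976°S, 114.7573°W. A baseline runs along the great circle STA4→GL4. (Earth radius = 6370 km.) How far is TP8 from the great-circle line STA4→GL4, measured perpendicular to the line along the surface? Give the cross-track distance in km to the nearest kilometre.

4844 km

δ₁₃ = central angle STA4→TP8 = 0.773980 rad  (haversine)
θ₁₃ = bearing STA4→TP8 = 109.234°,  θ₁₂ = bearing STA4→GL4 = 28.795°
dₓₜ = R·arcsin(sin δ₁₃ · sin(θ₁₃ − θ₁₂)) = 6370·arcsin(0.69899·sin(80.439°)) = 4844.336 km
|dₓₜ| = 4844.336 km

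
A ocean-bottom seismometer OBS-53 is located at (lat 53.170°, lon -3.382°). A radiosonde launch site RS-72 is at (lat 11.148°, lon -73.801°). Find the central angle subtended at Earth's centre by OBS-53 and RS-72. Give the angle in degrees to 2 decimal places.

Δφ = -42.0220°,  Δλ = -70.4190°
a = sin²(Δφ/2) + cos φ₁ cos φ₂ sin²(Δλ/2) = 0.324069
c = 2·arcsin(√a) = 1.211237 rad = 69.3988°

69.40°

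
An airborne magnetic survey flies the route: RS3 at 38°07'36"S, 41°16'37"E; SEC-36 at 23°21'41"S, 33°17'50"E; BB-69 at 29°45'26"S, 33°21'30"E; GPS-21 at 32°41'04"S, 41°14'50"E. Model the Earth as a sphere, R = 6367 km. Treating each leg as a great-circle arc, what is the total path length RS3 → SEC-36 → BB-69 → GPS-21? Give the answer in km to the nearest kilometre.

RS3: φ = -38.12667°, λ = +41.27694°
SEC-36: φ = -23.36139°, λ = +33.29722°
BB-69: φ = -29.75722°, λ = +33.35833°
GPS-21: φ = -32.68444°, λ = +41.24722°
RS3→SEC-36: c = 0.283846 rad, d = 1807.25 km
SEC-36→BB-69: c = 0.111632 rad, d = 710.76 km
BB-69→GPS-21: c = 0.128305 rad, d = 816.92 km
Total = 1807.25 + 710.76 + 816.92 = 3334.93 km

3335 km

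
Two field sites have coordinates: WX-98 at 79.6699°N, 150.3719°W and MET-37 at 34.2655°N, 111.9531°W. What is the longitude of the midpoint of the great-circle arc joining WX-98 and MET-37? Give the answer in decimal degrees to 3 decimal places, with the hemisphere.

118.527°W

Bx = cos φ₂ cos Δλ = 0.647505,  By = cos φ₂ sin Δλ = 0.513552
φₘ = atan2(sin φ₁ + sin φ₂, √((cos φ₁ + Bx)² + By²)) = 57.81997°
λₘ = λ₁ + atan2(By, cos φ₁ + Bx) = -118.52690°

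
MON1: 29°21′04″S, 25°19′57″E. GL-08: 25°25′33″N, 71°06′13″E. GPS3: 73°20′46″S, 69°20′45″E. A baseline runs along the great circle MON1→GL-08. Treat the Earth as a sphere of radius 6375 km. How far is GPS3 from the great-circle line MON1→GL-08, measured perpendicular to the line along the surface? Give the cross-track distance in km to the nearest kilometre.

4506 km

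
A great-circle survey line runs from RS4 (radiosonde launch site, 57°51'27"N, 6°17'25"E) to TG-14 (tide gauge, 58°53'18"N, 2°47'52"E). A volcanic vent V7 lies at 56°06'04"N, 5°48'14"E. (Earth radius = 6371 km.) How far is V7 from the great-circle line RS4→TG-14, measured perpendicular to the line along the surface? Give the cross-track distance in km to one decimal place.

183.0 km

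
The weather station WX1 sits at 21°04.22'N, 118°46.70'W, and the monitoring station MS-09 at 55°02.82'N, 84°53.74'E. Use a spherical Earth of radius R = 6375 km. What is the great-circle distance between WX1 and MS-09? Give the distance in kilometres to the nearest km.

11265 km

WX1: φ = +21.07033°, λ = -118.77833°
MS-09: φ = +55.04700°, λ = +84.89567°
Δφ = 33.9767°,  Δλ = -156.3260°
a = sin²(Δφ/2) + cos φ₁ cos φ₂ sin²(Δλ/2) = 0.597473
c = 2·arcsin(√a) = 1.766998 rad = 101.2415°
d = R·c = 6375 × 1.766998 = 11264.6 km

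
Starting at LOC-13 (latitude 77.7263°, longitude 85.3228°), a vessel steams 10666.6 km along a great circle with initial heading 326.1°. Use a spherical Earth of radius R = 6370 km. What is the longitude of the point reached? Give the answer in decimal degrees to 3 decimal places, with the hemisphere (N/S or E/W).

60.878°W

δ = d/R = 10666.6/6370 = 1.674505 rad
φ₂ = arcsin(sin φ₁ cos δ + cos φ₁ sin δ cos θ)
   = arcsin(0.97714·-0.10352 + 0.21258·0.99463·0.83001) = 4.26332°
λ₂ = λ₁ + atan2(sin θ sin δ cos φ₁, cos δ − sin φ₁ sin φ₂) = -60.87775°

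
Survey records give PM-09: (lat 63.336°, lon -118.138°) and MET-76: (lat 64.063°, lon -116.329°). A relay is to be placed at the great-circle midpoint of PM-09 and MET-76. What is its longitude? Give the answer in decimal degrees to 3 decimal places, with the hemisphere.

117.245°W

Bx = cos φ₂ cos Δλ = 0.437165,  By = cos φ₂ sin Δλ = 0.013807
φₘ = atan2(sin φ₁ + sin φ₂, √((cos φ₁ + Bx)² + By²)) = 63.70234°
λₘ = λ₁ + atan2(By, cos φ₁ + Bx) = -117.24511°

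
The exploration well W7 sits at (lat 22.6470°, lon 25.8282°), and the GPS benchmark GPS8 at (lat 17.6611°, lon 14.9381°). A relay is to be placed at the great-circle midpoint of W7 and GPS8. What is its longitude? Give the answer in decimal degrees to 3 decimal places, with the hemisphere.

Bx = cos φ₂ cos Δλ = 0.935708,  By = cos φ₂ sin Δλ = -0.180021
φₘ = atan2(sin φ₁ + sin φ₂, √((cos φ₁ + Bx)² + By²)) = 20.23799°
λₘ = λ₁ + atan2(By, cos φ₁ + Bx) = 20.29588°

20.296°E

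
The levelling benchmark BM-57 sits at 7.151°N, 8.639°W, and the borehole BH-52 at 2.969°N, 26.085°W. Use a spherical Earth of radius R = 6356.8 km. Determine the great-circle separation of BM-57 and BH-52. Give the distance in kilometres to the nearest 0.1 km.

1982.6 km

Δφ = -4.1820°,  Δλ = -17.4460°
a = sin²(Δφ/2) + cos φ₁ cos φ₂ sin²(Δλ/2) = 0.024122
c = 2·arcsin(√a) = 0.311886 rad = 17.8698°
d = R·c = 6356.8 × 0.311886 = 1982.6 km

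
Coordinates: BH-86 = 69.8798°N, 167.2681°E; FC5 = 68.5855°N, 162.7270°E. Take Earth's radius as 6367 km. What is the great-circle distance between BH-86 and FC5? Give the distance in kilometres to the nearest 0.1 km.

229.5 km

Δφ = -1.2943°,  Δλ = -4.5411°
a = sin²(Δφ/2) + cos φ₁ cos φ₂ sin²(Δλ/2) = 0.000325
c = 2·arcsin(√a) = 0.036041 rad = 2.0650°
d = R·c = 6367 × 0.036041 = 229.5 km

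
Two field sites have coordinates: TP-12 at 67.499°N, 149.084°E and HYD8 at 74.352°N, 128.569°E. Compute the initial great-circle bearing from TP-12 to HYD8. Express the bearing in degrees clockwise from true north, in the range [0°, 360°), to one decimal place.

Δλ = -20.5150°
y = sin Δλ · cos φ₂ = -0.094526
x = cos φ₁ sin φ₂ − sin φ₁ cos φ₂ cos Δλ = 0.135126
θ = atan2(y, x) = -34.9744° → 325.0256° (mod 360°)

325.0°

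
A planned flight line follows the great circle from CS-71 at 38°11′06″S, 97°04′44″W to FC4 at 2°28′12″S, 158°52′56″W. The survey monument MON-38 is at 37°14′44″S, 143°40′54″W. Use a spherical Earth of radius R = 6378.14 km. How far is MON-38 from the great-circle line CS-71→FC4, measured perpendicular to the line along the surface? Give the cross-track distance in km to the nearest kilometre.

1908 km

CS-71: φ = -38.18500°, λ = -97.07889°
FC4: φ = -2.47000°, λ = -158.88222°
MON-38: φ = -37.24556°, λ = -143.68167°
δ₁₃ = central angle CS-71→MON-38 = 0.636718 rad  (haversine)
θ₁₃ = bearing CS-71→MON-38 = 256.617°,  θ₁₂ = bearing CS-71→FC4 = 286.328°
dₓₜ = R·arcsin(sin δ₁₃ · sin(θ₁₃ − θ₁₂)) = 6378.14·arcsin(0.59456·sin(-29.711°)) = -1907.828 km
|dₓₜ| = 1907.828 km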